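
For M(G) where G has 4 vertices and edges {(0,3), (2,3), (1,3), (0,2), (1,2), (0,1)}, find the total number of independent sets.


An independent set in a graphic matroid is an acyclic edge subset.
G has 4 vertices and 6 edges.
Enumerate all 2^6 = 64 subsets, checking for acyclicity.
Total independent sets = 38.

38


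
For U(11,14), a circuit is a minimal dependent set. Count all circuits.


In U(11,14), circuits are the (12)-element subsets.
Any set of 12 elements is dependent, and removing any one element gives
an independent set of size 11, so it is a minimal dependent set.
Number of circuits = C(14,12) = 91.

91


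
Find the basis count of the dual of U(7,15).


The dual of U(r,n) is U(n-r, n) = U(8,15).
Bases of U(8,15) are all (8)-element subsets.
|B(M*)| = (15 choose 8) = 6435.

6435


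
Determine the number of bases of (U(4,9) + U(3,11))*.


(M1+M2)* = M1* + M2*.
M1* = U(5,9), bases: C(9,5) = 126.
M2* = U(8,11), bases: C(11,8) = 165.
|B(M*)| = 126 * 165 = 20790.

20790


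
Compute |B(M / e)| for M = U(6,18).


Contracting e from U(6,18) gives U(5,17).
Bases of U(5,17) = C(17,5) = 17! / (5! * 12!) = 6188.

6188


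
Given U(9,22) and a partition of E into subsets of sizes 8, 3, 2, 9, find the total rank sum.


r(Ai) = min(|Ai|, 9) for each part.
Sum = min(8,9) + min(3,9) + min(2,9) + min(9,9)
    = 8 + 3 + 2 + 9
    = 22.

22


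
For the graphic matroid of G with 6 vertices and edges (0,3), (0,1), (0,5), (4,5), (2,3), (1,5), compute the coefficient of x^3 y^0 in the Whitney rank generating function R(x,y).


R(x,y) = sum over A in 2^E of x^(r(E)-r(A)) * y^(|A|-r(A)).
G has 6 vertices, 6 edges. r(E) = 5.
Enumerate all 2^6 = 64 subsets.
Count subsets with r(E)-r(A)=3 and |A|-r(A)=0: 15.

15


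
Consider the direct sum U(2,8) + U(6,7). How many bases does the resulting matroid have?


Bases of a direct sum M1 + M2: |B| = |B(M1)| * |B(M2)|.
|B(U(2,8))| = C(8,2) = 28.
|B(U(6,7))| = C(7,6) = 7.
Total bases = 28 * 7 = 196.

196


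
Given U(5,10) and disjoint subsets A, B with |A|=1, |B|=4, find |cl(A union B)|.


|A union B| = 1 + 4 = 5 (disjoint).
In U(5,10), cl(S) = S if |S| < 5, else cl(S) = E.
Since 5 >= 5, cl(A union B) = E.
|cl(A union B)| = 10.

10


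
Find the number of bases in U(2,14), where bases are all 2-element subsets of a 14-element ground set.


Bases of U(2,14) are all 2-element subsets of the 14-element ground set.
Number of bases = C(14,2).
(14 choose 2) = 91.

91


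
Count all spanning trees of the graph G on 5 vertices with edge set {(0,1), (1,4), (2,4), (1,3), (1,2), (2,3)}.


By Kirchhoff's matrix tree theorem, the number of spanning trees equals
the determinant of any cofactor of the Laplacian matrix L.
G has 5 vertices and 6 edges.
Computing the (4 x 4) cofactor determinant gives 8.

8


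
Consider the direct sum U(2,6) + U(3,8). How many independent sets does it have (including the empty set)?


For a direct sum, |I(M1+M2)| = |I(M1)| * |I(M2)|.
|I(U(2,6))| = sum C(6,k) for k=0..2 = 22.
|I(U(3,8))| = sum C(8,k) for k=0..3 = 93.
Total = 22 * 93 = 2046.

2046


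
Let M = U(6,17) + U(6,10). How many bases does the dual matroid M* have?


(M1+M2)* = M1* + M2*.
M1* = U(11,17), bases: C(17,11) = 12376.
M2* = U(4,10), bases: C(10,4) = 210.
|B(M*)| = 12376 * 210 = 2598960.

2598960


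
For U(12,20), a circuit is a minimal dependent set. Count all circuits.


In U(12,20), circuits are the (13)-element subsets.
Any set of 13 elements is dependent, and removing any one element gives
an independent set of size 12, so it is a minimal dependent set.
Number of circuits = C(20,13) = 77520.

77520


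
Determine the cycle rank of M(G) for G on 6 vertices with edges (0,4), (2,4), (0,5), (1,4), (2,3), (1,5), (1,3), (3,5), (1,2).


Cycle rank (nullity) = |E| - r(M) = |E| - (|V| - c).
|E| = 9, |V| = 6, c = 1.
Nullity = 9 - (6 - 1) = 9 - 5 = 4.

4


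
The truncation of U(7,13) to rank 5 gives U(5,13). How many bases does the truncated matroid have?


Truncating U(7,13) to rank 5 gives U(5,13).
Bases of U(5,13) are all 5-element subsets of 13 elements.
Number of bases = C(13,5) = 13! / (5! * 8!) = 1287.

1287


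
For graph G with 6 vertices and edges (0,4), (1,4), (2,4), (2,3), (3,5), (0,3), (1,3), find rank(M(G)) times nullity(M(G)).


r(M) = |V| - c = 6 - 1 = 5.
nullity = |E| - r(M) = 7 - 5 = 2.
Product = 5 * 2 = 10.

10


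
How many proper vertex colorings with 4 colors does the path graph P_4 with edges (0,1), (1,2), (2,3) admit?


P(P_4, k) = k * (k-1)^(3).
P(4) = 4 * 3^3 = 4 * 27 = 108.

108


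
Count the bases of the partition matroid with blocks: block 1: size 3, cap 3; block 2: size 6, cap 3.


A basis picks exactly ci elements from block i.
Number of bases = product of C(|Si|, ci).
= C(3,3) * C(6,3)
= 1 * 20
= 20.

20


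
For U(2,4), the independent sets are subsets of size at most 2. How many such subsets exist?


Independent sets of U(2,4) are all subsets of size <= 2.
Count = (4 choose 0) + (4 choose 1) + (4 choose 2)
     = 1 + 4 + 6
     = 11.

11


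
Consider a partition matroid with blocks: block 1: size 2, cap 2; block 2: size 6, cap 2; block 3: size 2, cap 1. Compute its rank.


Rank of a partition matroid = sum of min(|Si|, ci) for each block.
= min(2,2) + min(6,2) + min(2,1)
= 2 + 2 + 1
= 5.

5


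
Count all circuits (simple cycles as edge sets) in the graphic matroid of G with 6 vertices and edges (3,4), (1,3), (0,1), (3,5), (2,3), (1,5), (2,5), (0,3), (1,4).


A circuit in a graphic matroid = edge set of a simple cycle.
G has 6 vertices and 9 edges.
Enumerating all minimal edge subsets forming cycles...
Total circuits found: 10.

10


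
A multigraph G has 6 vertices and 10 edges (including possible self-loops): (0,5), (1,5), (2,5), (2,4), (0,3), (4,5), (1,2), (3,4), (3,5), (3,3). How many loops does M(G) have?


In a graphic matroid, a loop is a self-loop edge (u,u) with rank 0.
Examining all 10 edges for self-loops...
Self-loops found: (3,3)
Number of loops = 1.

1


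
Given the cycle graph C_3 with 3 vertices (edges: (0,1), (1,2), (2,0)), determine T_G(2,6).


T(C_3; x,y) = x + x^2 + ... + x^(2) + y.
T(2,6) = 2^1 + 2^2 + 6
= 2 + 4 + 6
= 12.

12


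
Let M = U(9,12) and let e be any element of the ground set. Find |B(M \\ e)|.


Deleting e from U(9,12) gives U(9,11) since n > r.
Bases of U(9,11) = C(11,9) = 11! / (9! * 2!) = 55.

55


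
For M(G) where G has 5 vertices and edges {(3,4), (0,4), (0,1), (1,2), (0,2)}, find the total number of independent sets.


An independent set in a graphic matroid is an acyclic edge subset.
G has 5 vertices and 5 edges.
Enumerate all 2^5 = 32 subsets, checking for acyclicity.
Total independent sets = 28.

28


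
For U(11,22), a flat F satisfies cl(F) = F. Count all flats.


Flats of U(11,22): every subset of size < 11 is a flat, plus E itself.
Count = (22 choose 0) + (22 choose 1) + (22 choose 2) + (22 choose 3) + (22 choose 4) + (22 choose 5) + (22 choose 6) + (22 choose 7) + (22 choose 8) + (22 choose 9) + (22 choose 10) + 1
     = 1 + 22 + 231 + 1540 + 7315 + 26334 + 74613 + 170544 + 319770 + 497420 + 646646 + 1
     = 1744437.

1744437


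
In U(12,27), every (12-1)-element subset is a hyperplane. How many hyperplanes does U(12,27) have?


Hyperplanes of U(12,27) are flats of rank 11.
In a uniform matroid, these are exactly the (11)-element subsets.
Count = (27 choose 11) = 13037895.

13037895


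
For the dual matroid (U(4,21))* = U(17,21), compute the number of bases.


The dual of U(r,n) is U(n-r, n) = U(17,21).
Bases of U(17,21) are all (17)-element subsets.
|B(M*)| = (21 choose 17) = 5985.

5985


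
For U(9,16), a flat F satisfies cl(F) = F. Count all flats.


Flats of U(9,16): every subset of size < 9 is a flat, plus E itself.
Count = (16 choose 0) + (16 choose 1) + (16 choose 2) + (16 choose 3) + (16 choose 4) + (16 choose 5) + (16 choose 6) + (16 choose 7) + (16 choose 8) + 1
     = 1 + 16 + 120 + 560 + 1820 + 4368 + 8008 + 11440 + 12870 + 1
     = 39204.

39204


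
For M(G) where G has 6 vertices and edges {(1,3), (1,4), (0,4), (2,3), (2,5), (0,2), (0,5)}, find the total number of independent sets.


An independent set in a graphic matroid is an acyclic edge subset.
G has 6 vertices and 7 edges.
Enumerate all 2^7 = 128 subsets, checking for acyclicity.
Total independent sets = 108.

108


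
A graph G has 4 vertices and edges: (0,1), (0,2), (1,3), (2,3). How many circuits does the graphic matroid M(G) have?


A circuit in a graphic matroid = edge set of a simple cycle.
G has 4 vertices and 4 edges.
Enumerating all minimal edge subsets forming cycles...
Total circuits found: 1.

1


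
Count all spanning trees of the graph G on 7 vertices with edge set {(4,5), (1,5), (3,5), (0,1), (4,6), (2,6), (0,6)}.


By Kirchhoff's matrix tree theorem, the number of spanning trees equals
the determinant of any cofactor of the Laplacian matrix L.
G has 7 vertices and 7 edges.
Computing the (6 x 6) cofactor determinant gives 5.

5


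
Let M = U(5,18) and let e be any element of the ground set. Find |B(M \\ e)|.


Deleting e from U(5,18) gives U(5,17) since n > r.
Bases of U(5,17) = C(17,5) = 17! / (5! * 12!) = 6188.

6188


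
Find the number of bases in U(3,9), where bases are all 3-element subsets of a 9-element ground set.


Bases of U(3,9) are all 3-element subsets of the 9-element ground set.
Number of bases = C(9,3).
C(9,3) = 9! / (3! * 6!) = 84.

84


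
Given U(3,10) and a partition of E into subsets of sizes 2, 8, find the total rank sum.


r(Ai) = min(|Ai|, 3) for each part.
Sum = min(2,3) + min(8,3)
    = 2 + 3
    = 5.

5


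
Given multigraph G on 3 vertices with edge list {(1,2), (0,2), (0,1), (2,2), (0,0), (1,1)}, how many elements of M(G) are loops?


In a graphic matroid, a loop is a self-loop edge (u,u) with rank 0.
Examining all 6 edges for self-loops...
Self-loops found: (2,2), (0,0), (1,1)
Number of loops = 3.

3


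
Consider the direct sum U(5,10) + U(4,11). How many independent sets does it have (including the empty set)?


For a direct sum, |I(M1+M2)| = |I(M1)| * |I(M2)|.
|I(U(5,10))| = sum C(10,k) for k=0..5 = 638.
|I(U(4,11))| = sum C(11,k) for k=0..4 = 562.
Total = 638 * 562 = 358556.

358556


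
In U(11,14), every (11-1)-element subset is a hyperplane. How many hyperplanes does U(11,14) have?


Hyperplanes of U(11,14) are flats of rank 10.
In a uniform matroid, these are exactly the (10)-element subsets.
Count = C(14,10) = 1001.

1001


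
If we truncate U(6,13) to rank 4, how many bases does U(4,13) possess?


Truncating U(6,13) to rank 4 gives U(4,13).
Bases of U(4,13) are all 4-element subsets of 13 elements.
Number of bases = (13 choose 4) = 715.

715


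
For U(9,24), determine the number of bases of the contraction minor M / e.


Contracting e from U(9,24) gives U(8,23).
Bases of U(8,23) = (23 choose 8) = 490314.

490314


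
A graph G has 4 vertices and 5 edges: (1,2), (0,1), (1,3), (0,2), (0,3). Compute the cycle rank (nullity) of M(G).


Cycle rank (nullity) = |E| - r(M) = |E| - (|V| - c).
|E| = 5, |V| = 4, c = 1.
Nullity = 5 - (4 - 1) = 5 - 3 = 2.

2


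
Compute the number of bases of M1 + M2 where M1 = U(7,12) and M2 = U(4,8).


Bases of a direct sum M1 + M2: |B| = |B(M1)| * |B(M2)|.
|B(U(7,12))| = C(12,7) = 792.
|B(U(4,8))| = C(8,4) = 70.
Total bases = 792 * 70 = 55440.

55440


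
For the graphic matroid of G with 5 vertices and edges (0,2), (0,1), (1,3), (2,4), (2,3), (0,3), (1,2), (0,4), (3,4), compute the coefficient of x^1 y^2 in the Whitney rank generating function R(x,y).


R(x,y) = sum over A in 2^E of x^(r(E)-r(A)) * y^(|A|-r(A)).
G has 5 vertices, 9 edges. r(E) = 4.
Enumerate all 2^9 = 512 subsets.
Count subsets with r(E)-r(A)=1 and |A|-r(A)=2: 15.

15


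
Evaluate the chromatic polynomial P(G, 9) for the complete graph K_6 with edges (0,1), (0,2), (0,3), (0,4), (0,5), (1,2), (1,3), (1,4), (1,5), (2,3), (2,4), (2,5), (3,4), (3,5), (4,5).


P(K_6, k) = k(k-1)(k-2)...(k-5).
P(9) = (9) * (8) * (7) * (6) * (5) * (4) = 60480.

60480


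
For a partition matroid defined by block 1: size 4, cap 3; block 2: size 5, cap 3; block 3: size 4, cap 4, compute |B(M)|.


A basis picks exactly ci elements from block i.
Number of bases = product of C(|Si|, ci).
= C(4,3) * C(5,3) * C(4,4)
= 4 * 10 * 1
= 40.

40


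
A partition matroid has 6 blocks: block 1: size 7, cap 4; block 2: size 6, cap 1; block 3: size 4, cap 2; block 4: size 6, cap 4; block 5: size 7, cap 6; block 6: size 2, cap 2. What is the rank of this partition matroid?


Rank of a partition matroid = sum of min(|Si|, ci) for each block.
= min(7,4) + min(6,1) + min(4,2) + min(6,4) + min(7,6) + min(2,2)
= 4 + 1 + 2 + 4 + 6 + 2
= 19.

19


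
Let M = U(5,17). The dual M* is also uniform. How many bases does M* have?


The dual of U(r,n) is U(n-r, n) = U(12,17).
Bases of U(12,17) are all (12)-element subsets.
|B(M*)| = C(17,12) = 6188.

6188


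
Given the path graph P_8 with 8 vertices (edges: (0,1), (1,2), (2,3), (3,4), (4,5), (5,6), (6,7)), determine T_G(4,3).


A path on 8 vertices is a tree with 7 edges.
T(x,y) = x^(7) for any tree.
T(4,3) = 4^7 = 16384.

16384


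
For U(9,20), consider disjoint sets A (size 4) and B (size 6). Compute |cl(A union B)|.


|A union B| = 4 + 6 = 10 (disjoint).
In U(9,20), cl(S) = S if |S| < 9, else cl(S) = E.
Since 10 >= 9, cl(A union B) = E.
|cl(A union B)| = 20.

20


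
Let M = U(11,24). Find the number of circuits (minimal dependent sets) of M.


In U(11,24), circuits are the (12)-element subsets.
Any set of 12 elements is dependent, and removing any one element gives
an independent set of size 11, so it is a minimal dependent set.
Number of circuits = C(24,12) = 24! / (12! * 12!) = 2704156.

2704156


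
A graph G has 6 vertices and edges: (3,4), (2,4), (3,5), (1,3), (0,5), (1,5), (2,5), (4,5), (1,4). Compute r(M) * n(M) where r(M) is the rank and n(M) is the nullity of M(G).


r(M) = |V| - c = 6 - 1 = 5.
nullity = |E| - r(M) = 9 - 5 = 4.
Product = 5 * 4 = 20.

20


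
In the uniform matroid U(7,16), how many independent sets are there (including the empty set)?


Independent sets of U(7,16) are all subsets of size <= 7.
Count = C(16,0) + C(16,1) + C(16,2) + C(16,3) + C(16,4) + C(16,5) + C(16,6) + C(16,7)
     = 1 + 16 + 120 + 560 + 1820 + 4368 + 8008 + 11440
     = 26333.

26333


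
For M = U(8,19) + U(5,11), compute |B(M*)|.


(M1+M2)* = M1* + M2*.
M1* = U(11,19), bases: C(19,11) = 75582.
M2* = U(6,11), bases: C(11,6) = 462.
|B(M*)| = 75582 * 462 = 34918884.

34918884


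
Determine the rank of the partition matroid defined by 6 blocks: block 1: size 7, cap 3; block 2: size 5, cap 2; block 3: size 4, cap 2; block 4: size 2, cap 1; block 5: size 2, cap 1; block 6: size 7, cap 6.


Rank of a partition matroid = sum of min(|Si|, ci) for each block.
= min(7,3) + min(5,2) + min(4,2) + min(2,1) + min(2,1) + min(7,6)
= 3 + 2 + 2 + 1 + 1 + 6
= 15.

15


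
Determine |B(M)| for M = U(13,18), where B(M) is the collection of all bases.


Bases of U(13,18) are all 13-element subsets of the 18-element ground set.
Number of bases = C(18,13).
(18 choose 13) = 8568.

8568


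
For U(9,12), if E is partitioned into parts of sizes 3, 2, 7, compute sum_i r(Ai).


r(Ai) = min(|Ai|, 9) for each part.
Sum = min(3,9) + min(2,9) + min(7,9)
    = 3 + 2 + 7
    = 12.

12


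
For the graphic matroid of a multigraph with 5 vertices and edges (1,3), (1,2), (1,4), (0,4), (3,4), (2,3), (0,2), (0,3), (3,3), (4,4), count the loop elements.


In a graphic matroid, a loop is a self-loop edge (u,u) with rank 0.
Examining all 10 edges for self-loops...
Self-loops found: (3,3), (4,4)
Number of loops = 2.

2


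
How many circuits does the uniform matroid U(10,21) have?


In U(10,21), circuits are the (11)-element subsets.
Any set of 11 elements is dependent, and removing any one element gives
an independent set of size 10, so it is a minimal dependent set.
Number of circuits = C(21,11) = 21! / (11! * 10!) = 352716.

352716


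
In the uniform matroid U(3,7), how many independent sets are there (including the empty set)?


Independent sets of U(3,7) are all subsets of size <= 3.
Count = C(7,0) + C(7,1) + C(7,2) + C(7,3)
     = 1 + 7 + 21 + 35
     = 64.

64


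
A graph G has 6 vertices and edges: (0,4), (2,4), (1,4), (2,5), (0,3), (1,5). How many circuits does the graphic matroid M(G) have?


A circuit in a graphic matroid = edge set of a simple cycle.
G has 6 vertices and 6 edges.
Enumerating all minimal edge subsets forming cycles...
Total circuits found: 1.

1


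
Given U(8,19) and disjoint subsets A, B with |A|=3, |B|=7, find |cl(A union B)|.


|A union B| = 3 + 7 = 10 (disjoint).
In U(8,19), cl(S) = S if |S| < 8, else cl(S) = E.
Since 10 >= 8, cl(A union B) = E.
|cl(A union B)| = 19.

19


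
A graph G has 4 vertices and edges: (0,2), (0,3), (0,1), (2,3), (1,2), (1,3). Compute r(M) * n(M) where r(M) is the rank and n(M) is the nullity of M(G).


r(M) = |V| - c = 4 - 1 = 3.
nullity = |E| - r(M) = 6 - 3 = 3.
Product = 3 * 3 = 9.

9


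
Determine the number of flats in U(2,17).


Flats of U(2,17): every subset of size < 2 is a flat, plus E itself.
Count = (17 choose 0) + (17 choose 1) + 1
     = 1 + 17 + 1
     = 19.

19


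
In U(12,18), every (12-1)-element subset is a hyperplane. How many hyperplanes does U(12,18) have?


Hyperplanes of U(12,18) are flats of rank 11.
In a uniform matroid, these are exactly the (11)-element subsets.
Count = C(18,11) = 18! / (11! * 7!) = 31824.

31824


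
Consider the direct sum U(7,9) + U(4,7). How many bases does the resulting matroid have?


Bases of a direct sum M1 + M2: |B| = |B(M1)| * |B(M2)|.
|B(U(7,9))| = C(9,7) = 36.
|B(U(4,7))| = C(7,4) = 35.
Total bases = 36 * 35 = 1260.

1260


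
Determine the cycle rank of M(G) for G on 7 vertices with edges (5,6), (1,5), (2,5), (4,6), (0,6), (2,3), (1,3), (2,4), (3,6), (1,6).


Cycle rank (nullity) = |E| - r(M) = |E| - (|V| - c).
|E| = 10, |V| = 7, c = 1.
Nullity = 10 - (7 - 1) = 10 - 6 = 4.

4


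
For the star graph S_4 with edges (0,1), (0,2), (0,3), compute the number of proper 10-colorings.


P(tree, k) = k * (k-1)^(3) for any tree on 4 vertices.
P(10) = 10 * 9^3 = 10 * 729 = 7290.

7290


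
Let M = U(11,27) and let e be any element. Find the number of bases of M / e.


Contracting e from U(11,27) gives U(10,26).
Bases of U(10,26) = C(26,10) = 5311735.

5311735


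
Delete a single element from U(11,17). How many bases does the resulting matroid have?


Deleting e from U(11,17) gives U(11,16) since n > r.
Bases of U(11,16) = C(16,11) = 16! / (11! * 5!) = 4368.

4368


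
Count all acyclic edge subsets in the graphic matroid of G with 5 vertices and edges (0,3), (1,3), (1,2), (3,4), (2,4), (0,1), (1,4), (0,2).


An independent set in a graphic matroid is an acyclic edge subset.
G has 5 vertices and 8 edges.
Enumerate all 2^8 = 256 subsets, checking for acyclicity.
Total independent sets = 134.

134


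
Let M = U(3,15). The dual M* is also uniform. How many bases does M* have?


The dual of U(r,n) is U(n-r, n) = U(12,15).
Bases of U(12,15) are all (12)-element subsets.
|B(M*)| = C(15,12) = 15! / (12! * 3!) = 455.

455


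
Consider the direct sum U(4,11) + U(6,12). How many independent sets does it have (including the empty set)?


For a direct sum, |I(M1+M2)| = |I(M1)| * |I(M2)|.
|I(U(4,11))| = sum C(11,k) for k=0..4 = 562.
|I(U(6,12))| = sum C(12,k) for k=0..6 = 2510.
Total = 562 * 2510 = 1410620.

1410620


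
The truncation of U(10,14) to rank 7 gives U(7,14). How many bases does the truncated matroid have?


Truncating U(10,14) to rank 7 gives U(7,14).
Bases of U(7,14) are all 7-element subsets of 14 elements.
Number of bases = C(14,7) = 3432.

3432


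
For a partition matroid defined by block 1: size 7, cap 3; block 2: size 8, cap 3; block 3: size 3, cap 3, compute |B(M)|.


A basis picks exactly ci elements from block i.
Number of bases = product of C(|Si|, ci).
= C(7,3) * C(8,3) * C(3,3)
= 35 * 56 * 1
= 1960.

1960


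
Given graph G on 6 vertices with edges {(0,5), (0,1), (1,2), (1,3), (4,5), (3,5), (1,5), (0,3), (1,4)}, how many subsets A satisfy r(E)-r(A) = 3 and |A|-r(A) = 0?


R(x,y) = sum over A in 2^E of x^(r(E)-r(A)) * y^(|A|-r(A)).
G has 6 vertices, 9 edges. r(E) = 5.
Enumerate all 2^9 = 512 subsets.
Count subsets with r(E)-r(A)=3 and |A|-r(A)=0: 36.

36


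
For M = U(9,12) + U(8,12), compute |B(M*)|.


(M1+M2)* = M1* + M2*.
M1* = U(3,12), bases: C(12,3) = 220.
M2* = U(4,12), bases: C(12,4) = 495.
|B(M*)| = 220 * 495 = 108900.

108900


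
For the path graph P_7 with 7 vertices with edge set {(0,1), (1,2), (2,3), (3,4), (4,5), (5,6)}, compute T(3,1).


A path on 7 vertices is a tree with 6 edges.
T(x,y) = x^(6) for any tree.
T(3,1) = 3^6 = 729.

729


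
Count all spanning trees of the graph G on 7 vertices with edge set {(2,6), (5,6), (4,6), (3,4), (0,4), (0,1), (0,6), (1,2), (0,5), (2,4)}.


By Kirchhoff's matrix tree theorem, the number of spanning trees equals
the determinant of any cofactor of the Laplacian matrix L.
G has 7 vertices and 10 edges.
Computing the (6 x 6) cofactor determinant gives 61.

61


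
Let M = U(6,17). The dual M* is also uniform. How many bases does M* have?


The dual of U(r,n) is U(n-r, n) = U(11,17).
Bases of U(11,17) are all (11)-element subsets.
|B(M*)| = C(17,11) = 12376.

12376


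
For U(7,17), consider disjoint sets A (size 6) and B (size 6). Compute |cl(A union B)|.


|A union B| = 6 + 6 = 12 (disjoint).
In U(7,17), cl(S) = S if |S| < 7, else cl(S) = E.
Since 12 >= 7, cl(A union B) = E.
|cl(A union B)| = 17.

17


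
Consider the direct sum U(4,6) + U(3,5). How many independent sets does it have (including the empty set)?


For a direct sum, |I(M1+M2)| = |I(M1)| * |I(M2)|.
|I(U(4,6))| = sum C(6,k) for k=0..4 = 57.
|I(U(3,5))| = sum C(5,k) for k=0..3 = 26.
Total = 57 * 26 = 1482.

1482


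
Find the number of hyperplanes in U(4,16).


Hyperplanes of U(4,16) are flats of rank 3.
In a uniform matroid, these are exactly the (3)-element subsets.
Count = C(16,3) = (16 * 15 * 14) / (1 * 2 * 3) = 560.

560


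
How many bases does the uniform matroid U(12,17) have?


Bases of U(12,17) are all 12-element subsets of the 17-element ground set.
Number of bases = C(17,12).
C(17,12) = 17! / (12! * 5!) = 6188.

6188


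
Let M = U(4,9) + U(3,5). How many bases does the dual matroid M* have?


(M1+M2)* = M1* + M2*.
M1* = U(5,9), bases: C(9,5) = 126.
M2* = U(2,5), bases: C(5,2) = 10.
|B(M*)| = 126 * 10 = 1260.

1260


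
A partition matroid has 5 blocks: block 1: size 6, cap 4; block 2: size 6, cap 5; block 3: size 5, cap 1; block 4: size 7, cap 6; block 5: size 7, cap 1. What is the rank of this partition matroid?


Rank of a partition matroid = sum of min(|Si|, ci) for each block.
= min(6,4) + min(6,5) + min(5,1) + min(7,6) + min(7,1)
= 4 + 5 + 1 + 6 + 1
= 17.

17


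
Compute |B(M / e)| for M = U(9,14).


Contracting e from U(9,14) gives U(8,13).
Bases of U(8,13) = C(13,8) = 13! / (8! * 5!) = 1287.

1287


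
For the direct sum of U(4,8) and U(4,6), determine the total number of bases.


Bases of a direct sum M1 + M2: |B| = |B(M1)| * |B(M2)|.
|B(U(4,8))| = C(8,4) = 70.
|B(U(4,6))| = C(6,4) = 15.
Total bases = 70 * 15 = 1050.

1050


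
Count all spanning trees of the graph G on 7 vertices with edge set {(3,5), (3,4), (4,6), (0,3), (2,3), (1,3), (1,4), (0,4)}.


By Kirchhoff's matrix tree theorem, the number of spanning trees equals
the determinant of any cofactor of the Laplacian matrix L.
G has 7 vertices and 8 edges.
Computing the (6 x 6) cofactor determinant gives 8.

8


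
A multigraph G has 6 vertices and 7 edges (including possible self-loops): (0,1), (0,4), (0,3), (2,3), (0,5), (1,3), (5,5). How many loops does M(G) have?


In a graphic matroid, a loop is a self-loop edge (u,u) with rank 0.
Examining all 7 edges for self-loops...
Self-loops found: (5,5)
Number of loops = 1.

1


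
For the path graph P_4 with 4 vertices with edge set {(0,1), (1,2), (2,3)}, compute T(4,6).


A path on 4 vertices is a tree with 3 edges.
T(x,y) = x^(3) for any tree.
T(4,6) = 4^3 = 64.

64


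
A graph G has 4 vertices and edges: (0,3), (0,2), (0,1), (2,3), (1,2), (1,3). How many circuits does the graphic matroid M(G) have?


A circuit in a graphic matroid = edge set of a simple cycle.
G has 4 vertices and 6 edges.
Enumerating all minimal edge subsets forming cycles...
Total circuits found: 7.

7


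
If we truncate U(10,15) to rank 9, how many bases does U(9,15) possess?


Truncating U(10,15) to rank 9 gives U(9,15).
Bases of U(9,15) are all 9-element subsets of 15 elements.
Number of bases = (15 choose 9) = 5005.

5005


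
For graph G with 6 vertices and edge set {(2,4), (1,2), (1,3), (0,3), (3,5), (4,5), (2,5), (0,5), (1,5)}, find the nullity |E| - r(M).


Cycle rank (nullity) = |E| - r(M) = |E| - (|V| - c).
|E| = 9, |V| = 6, c = 1.
Nullity = 9 - (6 - 1) = 9 - 5 = 4.

4


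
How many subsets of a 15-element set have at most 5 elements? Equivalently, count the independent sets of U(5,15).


Independent sets of U(5,15) are all subsets of size <= 5.
Count = (15 choose 0) + (15 choose 1) + (15 choose 2) + (15 choose 3) + (15 choose 4) + (15 choose 5)
     = 1 + 15 + 105 + 455 + 1365 + 3003
     = 4944.

4944


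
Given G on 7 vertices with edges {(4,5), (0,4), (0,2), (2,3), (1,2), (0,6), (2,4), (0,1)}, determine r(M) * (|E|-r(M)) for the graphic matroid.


r(M) = |V| - c = 7 - 1 = 6.
nullity = |E| - r(M) = 8 - 6 = 2.
Product = 6 * 2 = 12.

12


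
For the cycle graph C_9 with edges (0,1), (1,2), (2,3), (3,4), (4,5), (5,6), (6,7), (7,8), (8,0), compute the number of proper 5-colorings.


P(C_9, k) = (k-1)^9 + (-1)^9*(k-1).
P(5) = (4)^9 - 4
= 262144 - 4 = 262140.

262140


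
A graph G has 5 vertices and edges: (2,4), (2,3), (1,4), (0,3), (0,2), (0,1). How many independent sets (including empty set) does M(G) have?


An independent set in a graphic matroid is an acyclic edge subset.
G has 5 vertices and 6 edges.
Enumerate all 2^6 = 64 subsets, checking for acyclicity.
Total independent sets = 52.

52


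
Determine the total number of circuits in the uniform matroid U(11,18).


In U(11,18), circuits are the (12)-element subsets.
Any set of 12 elements is dependent, and removing any one element gives
an independent set of size 11, so it is a minimal dependent set.
Number of circuits = C(18,12) = 18564.

18564


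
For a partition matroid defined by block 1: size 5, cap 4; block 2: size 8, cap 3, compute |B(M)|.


A basis picks exactly ci elements from block i.
Number of bases = product of C(|Si|, ci).
= C(5,4) * C(8,3)
= 5 * 56
= 280.

280


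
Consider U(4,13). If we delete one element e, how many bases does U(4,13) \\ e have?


Deleting e from U(4,13) gives U(4,12) since n > r.
Bases of U(4,12) = C(12,4) = (12 * 11 * 10 * 9) / (1 * 2 * 3 * 4) = 495.

495


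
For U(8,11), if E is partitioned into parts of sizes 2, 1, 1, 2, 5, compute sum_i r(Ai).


r(Ai) = min(|Ai|, 8) for each part.
Sum = min(2,8) + min(1,8) + min(1,8) + min(2,8) + min(5,8)
    = 2 + 1 + 1 + 2 + 5
    = 11.

11


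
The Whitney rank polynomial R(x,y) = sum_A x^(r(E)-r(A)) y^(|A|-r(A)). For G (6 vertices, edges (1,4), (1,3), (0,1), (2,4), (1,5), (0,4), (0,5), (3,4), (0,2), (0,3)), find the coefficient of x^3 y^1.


R(x,y) = sum over A in 2^E of x^(r(E)-r(A)) * y^(|A|-r(A)).
G has 6 vertices, 10 edges. r(E) = 5.
Enumerate all 2^10 = 1024 subsets.
Count subsets with r(E)-r(A)=3 and |A|-r(A)=1: 6.

6


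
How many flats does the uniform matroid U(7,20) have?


Flats of U(7,20): every subset of size < 7 is a flat, plus E itself.
Count = C(20,0) + C(20,1) + C(20,2) + C(20,3) + C(20,4) + C(20,5) + C(20,6) + 1
     = 1 + 20 + 190 + 1140 + 4845 + 15504 + 38760 + 1
     = 60461.

60461


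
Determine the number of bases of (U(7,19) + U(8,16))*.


(M1+M2)* = M1* + M2*.
M1* = U(12,19), bases: C(19,12) = 50388.
M2* = U(8,16), bases: C(16,8) = 12870.
|B(M*)| = 50388 * 12870 = 648493560.

648493560


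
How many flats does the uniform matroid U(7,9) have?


Flats of U(7,9): every subset of size < 7 is a flat, plus E itself.
Count = (9 choose 0) + (9 choose 1) + (9 choose 2) + (9 choose 3) + (9 choose 4) + (9 choose 5) + (9 choose 6) + 1
     = 1 + 9 + 36 + 84 + 126 + 126 + 84 + 1
     = 467.

467


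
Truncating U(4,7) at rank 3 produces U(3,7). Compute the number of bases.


Truncating U(4,7) to rank 3 gives U(3,7).
Bases of U(3,7) are all 3-element subsets of 7 elements.
Number of bases = (7 choose 3) = 35.

35


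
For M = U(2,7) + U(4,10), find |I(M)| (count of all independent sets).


For a direct sum, |I(M1+M2)| = |I(M1)| * |I(M2)|.
|I(U(2,7))| = sum C(7,k) for k=0..2 = 29.
|I(U(4,10))| = sum C(10,k) for k=0..4 = 386.
Total = 29 * 386 = 11194.

11194


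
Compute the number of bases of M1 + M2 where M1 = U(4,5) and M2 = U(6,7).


Bases of a direct sum M1 + M2: |B| = |B(M1)| * |B(M2)|.
|B(U(4,5))| = C(5,4) = 5.
|B(U(6,7))| = C(7,6) = 7.
Total bases = 5 * 7 = 35.

35


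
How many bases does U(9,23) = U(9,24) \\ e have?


Deleting e from U(9,24) gives U(9,23) since n > r.
Bases of U(9,23) = (23 choose 9) = 817190.

817190


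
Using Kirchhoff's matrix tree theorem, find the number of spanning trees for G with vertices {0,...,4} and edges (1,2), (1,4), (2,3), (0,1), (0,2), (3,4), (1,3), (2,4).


By Kirchhoff's matrix tree theorem, the number of spanning trees equals
the determinant of any cofactor of the Laplacian matrix L.
G has 5 vertices and 8 edges.
Computing the (4 x 4) cofactor determinant gives 40.

40


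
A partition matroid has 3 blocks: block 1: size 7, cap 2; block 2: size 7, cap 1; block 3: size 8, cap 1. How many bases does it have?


A basis picks exactly ci elements from block i.
Number of bases = product of C(|Si|, ci).
= C(7,2) * C(7,1) * C(8,1)
= 21 * 7 * 8
= 1176.

1176


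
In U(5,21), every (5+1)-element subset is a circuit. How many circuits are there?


In U(5,21), circuits are the (6)-element subsets.
Any set of 6 elements is dependent, and removing any one element gives
an independent set of size 5, so it is a minimal dependent set.
Number of circuits = C(21,6) = 21! / (6! * 15!) = 54264.

54264


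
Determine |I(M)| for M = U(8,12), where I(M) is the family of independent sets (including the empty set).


Independent sets of U(8,12) are all subsets of size <= 8.
Count = (12 choose 0) + (12 choose 1) + (12 choose 2) + (12 choose 3) + (12 choose 4) + (12 choose 5) + (12 choose 6) + (12 choose 7) + (12 choose 8)
     = 1 + 12 + 66 + 220 + 495 + 792 + 924 + 792 + 495
     = 3797.

3797


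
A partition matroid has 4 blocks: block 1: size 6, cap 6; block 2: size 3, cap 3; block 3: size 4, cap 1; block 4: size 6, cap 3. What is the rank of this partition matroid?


Rank of a partition matroid = sum of min(|Si|, ci) for each block.
= min(6,6) + min(3,3) + min(4,1) + min(6,3)
= 6 + 3 + 1 + 3
= 13.

13


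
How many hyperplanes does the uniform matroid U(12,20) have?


Hyperplanes of U(12,20) are flats of rank 11.
In a uniform matroid, these are exactly the (11)-element subsets.
Count = C(20,11) = 167960.

167960


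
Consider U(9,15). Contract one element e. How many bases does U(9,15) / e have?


Contracting e from U(9,15) gives U(8,14).
Bases of U(8,14) = C(14,8) = 3003.

3003


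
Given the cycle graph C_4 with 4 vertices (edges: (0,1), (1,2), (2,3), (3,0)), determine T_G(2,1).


T(C_4; x,y) = x + x^2 + ... + x^(3) + y.
T(2,1) = 2^1 + 2^2 + 2^3 + 1
= 2 + 4 + 8 + 1
= 15.

15


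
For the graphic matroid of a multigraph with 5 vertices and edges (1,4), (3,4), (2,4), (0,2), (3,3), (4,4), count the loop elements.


In a graphic matroid, a loop is a self-loop edge (u,u) with rank 0.
Examining all 6 edges for self-loops...
Self-loops found: (3,3), (4,4)
Number of loops = 2.

2


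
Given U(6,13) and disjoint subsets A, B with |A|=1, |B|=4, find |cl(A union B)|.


|A union B| = 1 + 4 = 5 (disjoint).
In U(6,13), cl(S) = S if |S| < 6, else cl(S) = E.
Since 5 < 6, cl(A union B) = A union B.
|cl(A union B)| = 5.

5


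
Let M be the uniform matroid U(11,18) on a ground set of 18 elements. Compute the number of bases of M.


Bases of U(11,18) are all 11-element subsets of the 18-element ground set.
Number of bases = C(18,11).
(18 choose 11) = 31824.

31824


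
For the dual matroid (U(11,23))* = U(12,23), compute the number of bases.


The dual of U(r,n) is U(n-r, n) = U(12,23).
Bases of U(12,23) are all (12)-element subsets.
|B(M*)| = C(23,12) = 1352078.

1352078


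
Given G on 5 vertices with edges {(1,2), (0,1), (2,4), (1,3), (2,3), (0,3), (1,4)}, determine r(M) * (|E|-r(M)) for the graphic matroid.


r(M) = |V| - c = 5 - 1 = 4.
nullity = |E| - r(M) = 7 - 4 = 3.
Product = 4 * 3 = 12.

12


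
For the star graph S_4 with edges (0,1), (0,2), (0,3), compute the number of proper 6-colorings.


P(tree, k) = k * (k-1)^(3) for any tree on 4 vertices.
P(6) = 6 * 5^3 = 6 * 125 = 750.

750


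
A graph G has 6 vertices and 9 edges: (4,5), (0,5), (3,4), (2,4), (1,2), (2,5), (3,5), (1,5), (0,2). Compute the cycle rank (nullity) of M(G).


Cycle rank (nullity) = |E| - r(M) = |E| - (|V| - c).
|E| = 9, |V| = 6, c = 1.
Nullity = 9 - (6 - 1) = 9 - 5 = 4.

4


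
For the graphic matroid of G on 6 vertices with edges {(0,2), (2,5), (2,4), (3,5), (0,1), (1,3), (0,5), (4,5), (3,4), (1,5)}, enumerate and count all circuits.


A circuit in a graphic matroid = edge set of a simple cycle.
G has 6 vertices and 10 edges.
Enumerating all minimal edge subsets forming cycles...
Total circuits found: 21.

21


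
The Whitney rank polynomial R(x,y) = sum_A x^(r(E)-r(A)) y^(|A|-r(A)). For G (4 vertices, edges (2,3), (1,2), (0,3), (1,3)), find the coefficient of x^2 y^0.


R(x,y) = sum over A in 2^E of x^(r(E)-r(A)) * y^(|A|-r(A)).
G has 4 vertices, 4 edges. r(E) = 3.
Enumerate all 2^4 = 16 subsets.
Count subsets with r(E)-r(A)=2 and |A|-r(A)=0: 4.

4


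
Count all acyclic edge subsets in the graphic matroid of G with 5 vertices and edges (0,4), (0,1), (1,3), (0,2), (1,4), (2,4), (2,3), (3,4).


An independent set in a graphic matroid is an acyclic edge subset.
G has 5 vertices and 8 edges.
Enumerate all 2^8 = 256 subsets, checking for acyclicity.
Total independent sets = 134.

134


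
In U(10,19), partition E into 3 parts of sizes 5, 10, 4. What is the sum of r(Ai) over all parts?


r(Ai) = min(|Ai|, 10) for each part.
Sum = min(5,10) + min(10,10) + min(4,10)
    = 5 + 10 + 4
    = 19.

19


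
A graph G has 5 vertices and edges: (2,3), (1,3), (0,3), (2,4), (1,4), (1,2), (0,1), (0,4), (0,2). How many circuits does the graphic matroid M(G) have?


A circuit in a graphic matroid = edge set of a simple cycle.
G has 5 vertices and 9 edges.
Enumerating all minimal edge subsets forming cycles...
Total circuits found: 22.

22


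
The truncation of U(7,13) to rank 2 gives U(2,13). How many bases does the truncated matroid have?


Truncating U(7,13) to rank 2 gives U(2,13).
Bases of U(2,13) are all 2-element subsets of 13 elements.
Number of bases = (13 choose 2) = 78.

78


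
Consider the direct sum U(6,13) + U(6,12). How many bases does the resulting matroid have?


Bases of a direct sum M1 + M2: |B| = |B(M1)| * |B(M2)|.
|B(U(6,13))| = C(13,6) = 1716.
|B(U(6,12))| = C(12,6) = 924.
Total bases = 1716 * 924 = 1585584.

1585584


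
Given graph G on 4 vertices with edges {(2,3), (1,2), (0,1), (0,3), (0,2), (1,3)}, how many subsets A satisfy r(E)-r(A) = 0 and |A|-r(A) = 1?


R(x,y) = sum over A in 2^E of x^(r(E)-r(A)) * y^(|A|-r(A)).
G has 4 vertices, 6 edges. r(E) = 3.
Enumerate all 2^6 = 64 subsets.
Count subsets with r(E)-r(A)=0 and |A|-r(A)=1: 15.

15


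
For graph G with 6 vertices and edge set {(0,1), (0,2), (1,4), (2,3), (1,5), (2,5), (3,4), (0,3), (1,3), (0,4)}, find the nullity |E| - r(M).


Cycle rank (nullity) = |E| - r(M) = |E| - (|V| - c).
|E| = 10, |V| = 6, c = 1.
Nullity = 10 - (6 - 1) = 10 - 5 = 5.

5


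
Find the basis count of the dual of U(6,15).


The dual of U(r,n) is U(n-r, n) = U(9,15).
Bases of U(9,15) are all (9)-element subsets.
|B(M*)| = C(15,9) = 5005.

5005


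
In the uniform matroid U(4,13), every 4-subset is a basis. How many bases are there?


Bases of U(4,13) are all 4-element subsets of the 13-element ground set.
Number of bases = C(13,4).
C(13,4) = (13 * 12 * 11 * 10) / (1 * 2 * 3 * 4) = 715.

715


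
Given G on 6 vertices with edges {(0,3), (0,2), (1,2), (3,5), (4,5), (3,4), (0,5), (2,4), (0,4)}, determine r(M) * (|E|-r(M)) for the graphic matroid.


r(M) = |V| - c = 6 - 1 = 5.
nullity = |E| - r(M) = 9 - 5 = 4.
Product = 5 * 4 = 20.

20


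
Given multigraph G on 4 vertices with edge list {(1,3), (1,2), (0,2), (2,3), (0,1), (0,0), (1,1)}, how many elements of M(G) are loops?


In a graphic matroid, a loop is a self-loop edge (u,u) with rank 0.
Examining all 7 edges for self-loops...
Self-loops found: (0,0), (1,1)
Number of loops = 2.

2


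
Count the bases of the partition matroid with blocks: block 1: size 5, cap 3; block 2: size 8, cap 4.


A basis picks exactly ci elements from block i.
Number of bases = product of C(|Si|, ci).
= C(5,3) * C(8,4)
= 10 * 70
= 700.

700


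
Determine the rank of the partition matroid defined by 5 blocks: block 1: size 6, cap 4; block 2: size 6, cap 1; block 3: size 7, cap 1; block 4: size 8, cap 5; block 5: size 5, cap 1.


Rank of a partition matroid = sum of min(|Si|, ci) for each block.
= min(6,4) + min(6,1) + min(7,1) + min(8,5) + min(5,1)
= 4 + 1 + 1 + 5 + 1
= 12.

12


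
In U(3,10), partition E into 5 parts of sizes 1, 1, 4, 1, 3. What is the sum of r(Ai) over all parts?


r(Ai) = min(|Ai|, 3) for each part.
Sum = min(1,3) + min(1,3) + min(4,3) + min(1,3) + min(3,3)
    = 1 + 1 + 3 + 1 + 3
    = 9.

9


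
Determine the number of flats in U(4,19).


Flats of U(4,19): every subset of size < 4 is a flat, plus E itself.
Count = C(19,0) + C(19,1) + C(19,2) + C(19,3) + 1
     = 1 + 19 + 171 + 969 + 1
     = 1161.

1161


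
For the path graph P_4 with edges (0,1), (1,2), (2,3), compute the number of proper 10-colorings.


P(P_4, k) = k * (k-1)^(3).
P(10) = 10 * 9^3 = 10 * 729 = 7290.

7290


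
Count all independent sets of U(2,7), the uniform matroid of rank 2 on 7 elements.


Independent sets of U(2,7) are all subsets of size <= 2.
Count = C(7,0) + C(7,1) + C(7,2)
     = 1 + 7 + 21
     = 29.

29


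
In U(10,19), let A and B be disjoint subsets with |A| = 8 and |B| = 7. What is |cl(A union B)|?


|A union B| = 8 + 7 = 15 (disjoint).
In U(10,19), cl(S) = S if |S| < 10, else cl(S) = E.
Since 15 >= 10, cl(A union B) = E.
|cl(A union B)| = 19.

19


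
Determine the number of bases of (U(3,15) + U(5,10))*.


(M1+M2)* = M1* + M2*.
M1* = U(12,15), bases: C(15,12) = 455.
M2* = U(5,10), bases: C(10,5) = 252.
|B(M*)| = 455 * 252 = 114660.

114660


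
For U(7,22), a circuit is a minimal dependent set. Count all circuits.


In U(7,22), circuits are the (8)-element subsets.
Any set of 8 elements is dependent, and removing any one element gives
an independent set of size 7, so it is a minimal dependent set.
Number of circuits = (22 choose 8) = 319770.

319770


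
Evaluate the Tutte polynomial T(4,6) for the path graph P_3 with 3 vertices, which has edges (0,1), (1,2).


A path on 3 vertices is a tree with 2 edges.
T(x,y) = x^(2) for any tree.
T(4,6) = 4^2 = 16.

16


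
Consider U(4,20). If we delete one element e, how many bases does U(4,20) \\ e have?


Deleting e from U(4,20) gives U(4,19) since n > r.
Bases of U(4,19) = (19 choose 4) = 3876.

3876
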